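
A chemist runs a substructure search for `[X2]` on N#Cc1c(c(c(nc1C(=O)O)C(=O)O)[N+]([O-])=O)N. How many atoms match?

4

The query [X2] means: any atom with exactly two total connections (bonds + H).
Check the 18 heavy atoms by environment: 1× n (aromatic, X2) → match; 5× c (aromatic, X3) → no; 1× C (X2) → match; 1× N (X1) → no; 1× N (X3) → no; 2× C (X3) → no; 3× O (X1) → no; 2× O (X2) → match; 1× N (charge +1, X3) → no; 1× O (charge -1, X1) → no.
Summing the matching environments: 1 + 1 + 2 = 4 matching atoms.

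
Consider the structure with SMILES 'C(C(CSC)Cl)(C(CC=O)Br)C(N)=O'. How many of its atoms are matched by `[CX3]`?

The query [CX3] means: C with X3: aliphatic carbon with exactly 3 total connections.
Check the 14 heavy atoms by environment: 6× C (X4) → no; 1× Cl (X1) → no; 1× S (X2) → no; 1× Br (X1) → no; 2× C (X3) → match; 2× O (X1) → no; 1× N (X3) → no.
That gives 2 matching atoms.

2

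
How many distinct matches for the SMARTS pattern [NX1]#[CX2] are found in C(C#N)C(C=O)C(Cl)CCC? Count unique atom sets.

1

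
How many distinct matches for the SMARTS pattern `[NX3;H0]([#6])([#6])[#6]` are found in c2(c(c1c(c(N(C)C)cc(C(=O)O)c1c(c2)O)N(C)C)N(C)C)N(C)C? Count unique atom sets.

[NX3;H0]([#6])([#6])[#6] is the SMARTS for a tertiary amine: a trivalent nitrogen with no H, bonded to three carbons.
The molecule carries 4 separate instances of a dimethylamino group (-N(CH3)2) meeting every constraint; each maps to a distinct set of atoms, giving 4 matches.

4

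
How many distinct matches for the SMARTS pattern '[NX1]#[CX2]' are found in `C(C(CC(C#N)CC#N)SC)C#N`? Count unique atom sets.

[NX1]#[CX2] is the SMARTS for a nitrile: a nitrogen triple-bonded to a two-connected carbon.
The molecule carries 3 separate instances of a nitrile (-C#N) meeting every constraint; each maps to a distinct set of atoms, giving 3 matches.

3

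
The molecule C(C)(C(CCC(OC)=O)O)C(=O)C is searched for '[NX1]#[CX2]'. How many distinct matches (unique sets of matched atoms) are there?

0

[NX1]#[CX2] is the SMARTS for a nitrile: a nitrogen triple-bonded to a two-connected carbon.
No fragment in the molecule satisfies every constraint, giving 0 matches.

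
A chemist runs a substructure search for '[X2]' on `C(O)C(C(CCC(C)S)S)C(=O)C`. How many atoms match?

The query [X2] means: any atom with exactly two total connections (bonds + H).
Check the 13 heavy atoms by environment: 8× C (X4) → no; 1× C (X3) → no; 1× O (X1) → no; 2× S (X2) → match; 1× O (X2) → match.
Summing the matching environments: 2 + 1 = 3 matching atoms.

3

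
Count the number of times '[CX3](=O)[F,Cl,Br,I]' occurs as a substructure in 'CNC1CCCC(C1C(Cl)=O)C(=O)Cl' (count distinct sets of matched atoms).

2

[CX3](=O)[F,Cl,Br,I] is the SMARTS for an acyl halide: a carbonyl carbon bonded to a halogen.
The molecule carries 2 separate instances of an acyl chloride (-C(=O)Cl) meeting every constraint; each maps to a distinct set of atoms, giving 2 matches.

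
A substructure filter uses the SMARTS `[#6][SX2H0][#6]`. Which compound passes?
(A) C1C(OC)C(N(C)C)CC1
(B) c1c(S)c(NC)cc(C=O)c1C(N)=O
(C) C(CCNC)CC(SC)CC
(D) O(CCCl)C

C

[#6][SX2H0][#6] describes an aliphatic sulfur bridging two carbons with no H on the sulfur (a thioether).
(A) has a methoxy ether (-OCH3) but the bridging atom is O, not S.
(B) has a thiol (-SH) but the sulfur has H1, not H0 bridging two carbons.
(C) contains a methylthio ether (-SCH3), which satisfies every atom and bond constraint.
(D) has a methoxy ether (-OCH3) but the bridging atom is O, not S.
So the answer is (C).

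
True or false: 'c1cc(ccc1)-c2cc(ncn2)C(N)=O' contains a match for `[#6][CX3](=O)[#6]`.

False

The pattern [#6][CX3](=O)[#6] describes a carbonyl carbon (no H) flanked by two carbons — a ketone.
The closest candidate here is a primary amide (-C(=O)NH2), but one neighbour of the carbonyl carbon is N, not C. No other fragment satisfies the full query, so there is no match.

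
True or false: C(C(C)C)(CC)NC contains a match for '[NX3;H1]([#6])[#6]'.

The pattern [NX3;H1]([#6])[#6] describes a trivalent nitrogen with one H, bonded to two carbons — a secondary amine.
The molecule carries an N-methylamino group (-NHCH3), whose atoms satisfy every constraint of the query, so the pattern matches.

True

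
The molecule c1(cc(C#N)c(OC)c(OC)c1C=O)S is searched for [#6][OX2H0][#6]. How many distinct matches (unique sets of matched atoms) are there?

[#6][OX2H0][#6] is the SMARTS for an ether: an aliphatic oxygen bridging two carbons with no H on the oxygen.
The molecule carries 2 separate instances of a methoxy ether (-OCH3) meeting every constraint; each maps to a distinct set of atoms, giving 2 matches.

2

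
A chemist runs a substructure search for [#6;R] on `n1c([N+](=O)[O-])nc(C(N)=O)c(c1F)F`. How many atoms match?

4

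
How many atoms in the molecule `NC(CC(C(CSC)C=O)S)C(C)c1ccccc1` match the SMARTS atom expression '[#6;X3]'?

7

The query [#6;X3] means: any carbon (aromatic or not) with three total connections.
Check the 19 heavy atoms by environment: 8× C (X4) → no; 2× S (X2) → no; 1× N (X3) → no; 6× c (aromatic, X3) → match; 1× C (X3) → match; 1× O (X1) → no.
Summing the matching environments: 6 + 1 = 7 matching atoms.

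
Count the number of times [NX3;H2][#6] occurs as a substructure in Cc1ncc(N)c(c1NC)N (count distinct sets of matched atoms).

2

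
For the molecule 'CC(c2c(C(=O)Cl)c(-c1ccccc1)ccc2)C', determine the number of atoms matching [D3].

6

The query [D3] means: atom with exactly three heavy-atom neighbours.
Check the 18 heavy atoms by environment: 8× c (aromatic, D2) → no; 4× c (aromatic, D3) → match; 2× C (D3) → match; 1× O (D1) → no; 1× Cl (D1) → no; 2× C (D1) → no.
Summing the matching environments: 4 + 2 = 6 matching atoms.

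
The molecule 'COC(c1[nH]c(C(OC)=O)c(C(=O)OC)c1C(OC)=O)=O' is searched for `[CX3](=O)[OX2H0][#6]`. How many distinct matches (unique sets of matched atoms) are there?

[CX3](=O)[OX2H0][#6] is the SMARTS for an ester: a carbonyl carbon bonded to an oxygen that is itself bonded to carbon (no H on that O).
The molecule carries 4 separate instances of a methyl-ester group (-C(=O)OCH3) meeting every constraint; each maps to a distinct set of atoms, giving 4 matches.

4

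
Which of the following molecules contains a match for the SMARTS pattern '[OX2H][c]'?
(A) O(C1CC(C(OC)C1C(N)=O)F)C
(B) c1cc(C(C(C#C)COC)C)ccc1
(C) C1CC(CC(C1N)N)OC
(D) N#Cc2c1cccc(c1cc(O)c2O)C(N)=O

[OX2H][c] describes a hydroxyl oxygen attached to an aromatic carbon (a phenol).
(A) has a methoxy ether (-OCH3) but the oxygen has H0, not H1.
(B) has a methoxy ether (-OCH3) but the oxygen has H0, not H1.
(C) has a methoxy ether (-OCH3) but the oxygen has H0, not H1.
(D) contains a hydroxyl group (-OH), which satisfies every atom and bond constraint.
So the answer is (D).

D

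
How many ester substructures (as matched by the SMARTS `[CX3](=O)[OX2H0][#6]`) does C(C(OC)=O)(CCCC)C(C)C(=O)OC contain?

2

[CX3](=O)[OX2H0][#6] is the SMARTS for an ester: a carbonyl carbon bonded to an oxygen that is itself bonded to carbon (no H on that O).
The molecule carries 2 separate instances of a methyl-ester group (-C(=O)OCH3) meeting every constraint; each maps to a distinct set of atoms, giving 2 matches.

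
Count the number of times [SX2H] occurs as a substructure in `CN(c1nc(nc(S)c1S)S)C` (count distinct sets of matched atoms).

[SX2H] is the SMARTS for a thiol: an aliphatic sulfur with two connections, one being H.
The molecule carries 3 separate instances of a thiol (-SH) meeting every constraint; each maps to a distinct set of atoms, giving 3 matches.

3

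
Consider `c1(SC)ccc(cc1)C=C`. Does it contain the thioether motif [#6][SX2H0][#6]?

Yes

The pattern [#6][SX2H0][#6] describes an aliphatic sulfur bridging two carbons with no H on the sulfur — a thioether.
The molecule carries a methylthio ether (-SCH3), whose atoms satisfy every constraint of the query, so the pattern matches.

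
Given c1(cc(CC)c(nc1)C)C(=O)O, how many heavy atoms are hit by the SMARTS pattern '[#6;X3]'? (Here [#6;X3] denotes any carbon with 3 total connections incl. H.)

The query [#6;X3] means: any carbon (aromatic or not) with three total connections.
Check the 12 heavy atoms by environment: 1× n (aromatic, X2) → no; 5× c (aromatic, X3) → match; 3× C (X4) → no; 1× C (X3) → match; 1× O (X1) → no; 1× O (X2) → no.
Summing the matching environments: 5 + 1 = 6 matching atoms.

6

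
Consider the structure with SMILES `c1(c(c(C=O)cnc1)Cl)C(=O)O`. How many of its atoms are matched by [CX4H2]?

0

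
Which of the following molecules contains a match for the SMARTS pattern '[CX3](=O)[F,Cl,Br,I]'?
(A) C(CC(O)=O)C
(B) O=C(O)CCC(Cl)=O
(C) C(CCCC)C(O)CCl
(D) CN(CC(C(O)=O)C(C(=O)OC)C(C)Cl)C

[CX3](=O)[F,Cl,Br,I] describes a carbonyl carbon bonded to a halogen (an acyl halide).
(A) has a carboxylic acid group (-C(=O)OH) but the carbonyl is bonded to -OH, not to a halogen.
(B) contains an acyl chloride (-C(=O)Cl), which satisfies every atom and bond constraint.
(C) has a chloro substituent but the Cl is not on a carbonyl carbon.
(D) has a methyl-ester group (-C(=O)OCH3) but the carbonyl is bonded to -O-C, not to a halogen.
So the answer is (B).

B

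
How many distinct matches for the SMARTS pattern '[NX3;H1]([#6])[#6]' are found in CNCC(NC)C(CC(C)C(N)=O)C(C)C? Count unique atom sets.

2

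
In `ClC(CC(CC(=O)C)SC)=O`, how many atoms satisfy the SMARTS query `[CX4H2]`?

The query [CX4H2] means: sp3 carbon (X4) with exactly two hydrogens.
Check the 11 heavy atoms by environment: 2× C (H2, X4) → match; 1× C (H1, X4) → no; 2× C (H0, X3) → no; 2× O (H0, X1) → no; 2× C (H3, X4) → no; 1× Cl (H0, X1) → no; 1× S (H0, X2) → no.
That gives 2 matching atoms.

2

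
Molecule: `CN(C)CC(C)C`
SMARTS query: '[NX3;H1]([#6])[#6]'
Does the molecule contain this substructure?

The pattern [NX3;H1]([#6])[#6] describes a trivalent nitrogen with one H, bonded to two carbons — a secondary amine.
The closest candidate here is a dimethylamino group (-N(CH3)2), but the nitrogen has H0, not H1. No other fragment satisfies the full query, so there is no match.

No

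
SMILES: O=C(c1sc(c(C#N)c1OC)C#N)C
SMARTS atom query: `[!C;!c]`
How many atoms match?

The query [!C;!c] means: neither aliphatic nor aromatic carbon — same as [!#6].
Check the 14 heavy atoms by environment: 1× s (aromatic) → match; 4× c (aromatic) → no; 5× C → no; 2× O → match; 2× N → match.
Summing the matching environments: 1 + 2 + 2 = 5 matching atoms.

5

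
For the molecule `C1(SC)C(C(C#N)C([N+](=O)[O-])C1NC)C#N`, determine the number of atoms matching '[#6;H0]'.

2

The query [#6;H0] means: any carbon with no attached hydrogen.
Check the 16 heavy atoms by environment: 5× C (H1) → no; 1× N (charge +1, H0) → no; 1× O (charge -1, H0) → no; 1× O (H0) → no; 1× S (H0) → no; 2× C (H3) → no; 2× C (H0) → match; 2× N (H0) → no; 1× N (H1) → no.
That gives 2 matching atoms.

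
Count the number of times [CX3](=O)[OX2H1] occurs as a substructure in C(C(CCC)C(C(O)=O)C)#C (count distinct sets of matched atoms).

1

[CX3](=O)[OX2H1] is the SMARTS for a carboxylic acid: an sp2 carbon double-bonded to O and single-bonded to an -OH oxygen.
Exactly one fragment in the molecule meets all constraints, giving 1 match.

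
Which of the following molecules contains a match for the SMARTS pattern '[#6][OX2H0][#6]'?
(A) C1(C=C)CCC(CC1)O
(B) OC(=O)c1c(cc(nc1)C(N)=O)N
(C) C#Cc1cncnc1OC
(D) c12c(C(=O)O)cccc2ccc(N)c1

[#6][OX2H0][#6] describes an aliphatic oxygen bridging two carbons with no H on the oxygen (an ether).
(A) has a hydroxyl group (-OH) but the oxygen has H1, not H0 bridging two carbons.
(B) has a carboxylic acid group (-C(=O)OH) but the -OH oxygen has H1; the =O is OX1, not OX2.
(C) contains a methoxy ether (-OCH3), which satisfies every atom and bond constraint.
(D) has a carboxylic acid group (-C(=O)OH) but the -OH oxygen has H1; the =O is OX1, not OX2.
So the answer is (C).

C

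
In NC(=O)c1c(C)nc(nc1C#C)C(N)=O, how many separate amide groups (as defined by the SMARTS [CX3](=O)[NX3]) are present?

2

[CX3](=O)[NX3] is the SMARTS for an amide: a carbonyl carbon bonded to a trivalent nitrogen.
The molecule carries 2 separate instances of a primary amide (-C(=O)NH2) meeting every constraint; each maps to a distinct set of atoms, giving 2 matches.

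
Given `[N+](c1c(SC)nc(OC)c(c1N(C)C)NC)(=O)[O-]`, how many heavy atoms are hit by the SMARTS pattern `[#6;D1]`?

The query [#6;D1] means: carbon bonded to exactly one heavy atom.
Check the 18 heavy atoms by environment: 1× n (aromatic, D2) → no; 5× c (aromatic, D3) → no; 1× S (D2) → no; 5× C (D1) → match; 1× N (charge +1, D3) → no; 1× O (charge -1, D1) → no; 1× O (D1) → no; 1× O (D2) → no; 1× N (D3) → no; 1× N (D2) → no.
That gives 5 matching atoms.

5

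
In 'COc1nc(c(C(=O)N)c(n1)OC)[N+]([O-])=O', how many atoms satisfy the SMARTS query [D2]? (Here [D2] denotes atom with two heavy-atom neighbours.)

4

The query [D2] means: atom with exactly two heavy-atom neighbours.
Check the 16 heavy atoms by environment: 2× n (aromatic, D2) → match; 4× c (aromatic, D3) → no; 2× O (D2) → match; 2× C (D1) → no; 1× N (charge +1, D3) → no; 1× O (charge -1, D1) → no; 2× O (D1) → no; 1× C (D3) → no; 1× N (D1) → no.
Summing the matching environments: 2 + 2 = 4 matching atoms.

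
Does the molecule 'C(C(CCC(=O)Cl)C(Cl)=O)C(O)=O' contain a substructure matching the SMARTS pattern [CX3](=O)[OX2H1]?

Yes

The pattern [CX3](=O)[OX2H1] describes an sp2 carbon double-bonded to O and single-bonded to an -OH oxygen — a carboxylic acid.
The molecule carries a carboxylic acid group (-C(=O)OH), whose atoms satisfy every constraint of the query, so the pattern matches.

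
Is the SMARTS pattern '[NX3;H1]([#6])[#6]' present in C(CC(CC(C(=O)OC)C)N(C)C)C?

The pattern [NX3;H1]([#6])[#6] describes a trivalent nitrogen with one H, bonded to two carbons — a secondary amine.
The closest candidate here is a dimethylamino group (-N(CH3)2), but the nitrogen has H0, not H1. No other fragment satisfies the full query, so there is no match.

No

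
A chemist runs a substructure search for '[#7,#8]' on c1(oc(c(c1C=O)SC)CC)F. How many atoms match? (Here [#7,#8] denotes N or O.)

2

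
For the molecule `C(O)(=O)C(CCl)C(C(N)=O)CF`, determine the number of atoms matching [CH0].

2

Check the 12 heavy atoms by environment: 2× C (H2) → no; 2× C (H1) → no; 2× C (H0) → match; 2× O (H0) → no; 1× O (H1) → no; 1× N (H2) → no; 1× F (H0) → no; 1× Cl (H0) → no.
That gives 2 matching atoms.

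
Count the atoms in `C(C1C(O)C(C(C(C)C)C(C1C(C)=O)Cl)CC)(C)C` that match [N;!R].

0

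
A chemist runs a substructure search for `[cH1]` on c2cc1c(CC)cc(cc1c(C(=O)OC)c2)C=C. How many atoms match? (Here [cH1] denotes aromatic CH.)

The query [cH1] means: aromatic carbon bearing exactly one hydrogen.
Check the 18 heavy atoms by environment: 5× c (aromatic, H0) → no; 5× c (aromatic, H1) → match; 1× C (H1) → no; 2× C (H2) → no; 1× C (H0) → no; 2× O (H0) → no; 2× C (H3) → no.
That gives 5 matching atoms.

5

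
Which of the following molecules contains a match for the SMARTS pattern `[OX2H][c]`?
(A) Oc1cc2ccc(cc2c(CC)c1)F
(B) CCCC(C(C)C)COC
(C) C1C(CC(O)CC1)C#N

A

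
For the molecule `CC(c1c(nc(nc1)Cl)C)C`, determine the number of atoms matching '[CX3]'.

0

The query [CX3] means: C with X3: aliphatic carbon with exactly 3 total connections.
Check the 11 heavy atoms by environment: 2× n (aromatic, X2) → no; 4× c (aromatic, X3) → no; 1× Cl (X1) → no; 4× C (X4) → no.
No environment satisfies the query, so 0 matching atoms.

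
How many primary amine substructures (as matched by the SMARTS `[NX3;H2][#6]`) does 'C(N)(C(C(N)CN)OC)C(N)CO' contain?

4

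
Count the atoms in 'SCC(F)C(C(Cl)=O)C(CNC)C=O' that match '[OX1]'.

The query [OX1] means: aliphatic oxygen with one total connection — typically a carbonyl =O or an oxide.
Check the 14 heavy atoms by environment: 6× C (X4) → no; 2× C (X3) → no; 2× O (X1) → match; 1× Cl (X1) → no; 1× F (X1) → no; 1× S (X2) → no; 1× N (X3) → no.
That gives 2 matching atoms.

2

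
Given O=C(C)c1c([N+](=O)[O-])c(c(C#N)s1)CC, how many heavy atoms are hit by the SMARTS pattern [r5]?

5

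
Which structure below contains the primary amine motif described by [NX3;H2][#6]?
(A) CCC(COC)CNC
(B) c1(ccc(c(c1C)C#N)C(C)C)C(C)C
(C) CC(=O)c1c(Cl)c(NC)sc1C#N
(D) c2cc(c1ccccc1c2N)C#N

D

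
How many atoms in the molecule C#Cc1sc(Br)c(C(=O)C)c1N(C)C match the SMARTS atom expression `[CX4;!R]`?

The query [CX4;!R] means: aliphatic carbon with four total connections, not in a ring.
Check the 14 heavy atoms by environment: 1× s (aromatic, X2, in 5-ring) → no; 4× c (aromatic, X3, in 5-ring) → no; 2× C (X2, acyclic) → no; 1× C (X3, acyclic) → no; 1× O (X1, acyclic) → no; 3× C (X4, acyclic) → match; 1× N (X3, acyclic) → no; 1× Br (X1, acyclic) → no.
That gives 3 matching atoms.

3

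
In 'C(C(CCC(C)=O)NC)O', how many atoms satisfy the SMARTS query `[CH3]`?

2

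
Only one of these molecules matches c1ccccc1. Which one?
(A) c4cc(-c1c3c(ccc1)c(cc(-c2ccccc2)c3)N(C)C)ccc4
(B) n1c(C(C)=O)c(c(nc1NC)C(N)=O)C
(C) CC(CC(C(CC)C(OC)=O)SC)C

A

c1ccccc1 describes six aromatic carbons in a ring (a benzene ring).
(A) contains a phenyl ring, which satisfies every atom and bond constraint.
(B) has a methyl group (-CH3) but no six-membered all-carbon aromatic ring is present.
(C) has a methyl group (-CH3) but no six-membered all-carbon aromatic ring is present.
So the answer is (A).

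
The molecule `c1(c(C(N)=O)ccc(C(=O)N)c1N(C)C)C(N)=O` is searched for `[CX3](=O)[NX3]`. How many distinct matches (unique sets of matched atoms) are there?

3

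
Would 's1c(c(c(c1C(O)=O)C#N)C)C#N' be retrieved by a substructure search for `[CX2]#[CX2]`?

No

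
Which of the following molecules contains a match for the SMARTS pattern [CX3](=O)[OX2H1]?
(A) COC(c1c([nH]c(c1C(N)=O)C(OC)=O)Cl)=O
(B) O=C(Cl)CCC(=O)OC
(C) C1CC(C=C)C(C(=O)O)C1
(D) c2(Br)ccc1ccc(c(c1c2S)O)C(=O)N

C

[CX3](=O)[OX2H1] describes an sp2 carbon double-bonded to O and single-bonded to an -OH oxygen (a carboxylic acid).
(A) has a primary amide (-C(=O)NH2) but the carbonyl is bonded to N, not to an -OH oxygen.
(B) has a methyl-ester group (-C(=O)OCH3) but the singly-bonded O has no H (OX2H0, not OX2H1).
(C) contains a carboxylic acid group (-C(=O)OH), which satisfies every atom and bond constraint.
(D) has a primary amide (-C(=O)NH2) but the carbonyl is bonded to N, not to an -OH oxygen.
So the answer is (C).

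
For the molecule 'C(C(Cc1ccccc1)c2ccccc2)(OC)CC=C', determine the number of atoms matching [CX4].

5

Check the 20 heavy atoms by environment: 5× C (X4) → match; 1× O (X2) → no; 2× C (X3) → no; 12× c (aromatic, X3) → no.
That gives 5 matching atoms.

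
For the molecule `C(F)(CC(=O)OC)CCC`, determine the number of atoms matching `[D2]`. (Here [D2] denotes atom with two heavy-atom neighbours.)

4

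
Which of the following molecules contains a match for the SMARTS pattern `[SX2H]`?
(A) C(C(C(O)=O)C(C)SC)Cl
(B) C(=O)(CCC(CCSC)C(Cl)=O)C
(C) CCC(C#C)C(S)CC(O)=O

C

[SX2H] describes an aliphatic sulfur with two connections, one being H (a thiol).
(A) has a methylthio ether (-SCH3) but the sulfur has H0 (bonded to two carbons), not H1.
(B) has a methylthio ether (-SCH3) but the sulfur has H0 (bonded to two carbons), not H1.
(C) contains a thiol (-SH), which satisfies every atom and bond constraint.
So the answer is (C).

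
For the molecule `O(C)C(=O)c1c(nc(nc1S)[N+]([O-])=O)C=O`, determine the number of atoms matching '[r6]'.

6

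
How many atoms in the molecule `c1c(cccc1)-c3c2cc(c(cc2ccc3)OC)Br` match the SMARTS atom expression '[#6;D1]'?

1

Check the 19 heavy atoms by environment: 6× c (aromatic, D3) → no; 10× c (aromatic, D2) → no; 1× O (D2) → no; 1× C (D1) → match; 1× Br (D1) → no.
That gives 1 matching atom.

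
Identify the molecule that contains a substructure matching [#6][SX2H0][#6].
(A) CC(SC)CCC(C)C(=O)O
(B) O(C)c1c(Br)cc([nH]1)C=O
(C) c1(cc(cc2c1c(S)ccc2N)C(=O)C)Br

[#6][SX2H0][#6] describes an aliphatic sulfur bridging two carbons with no H on the sulfur (a thioether).
(A) contains a methylthio ether (-SCH3), which satisfies every atom and bond constraint.
(B) has a methoxy ether (-OCH3) but the bridging atom is O, not S.
(C) has a thiol (-SH) but the sulfur has H1, not H0 bridging two carbons.
So the answer is (A).

A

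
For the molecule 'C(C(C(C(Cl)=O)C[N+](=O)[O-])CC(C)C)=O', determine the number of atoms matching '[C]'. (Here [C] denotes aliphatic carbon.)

Check the 15 heavy atoms by environment: 9× C → match; 1× N (charge +1) → no; 1× O (charge -1) → no; 3× O → no; 1× Cl → no.
That gives 9 matching atoms.

9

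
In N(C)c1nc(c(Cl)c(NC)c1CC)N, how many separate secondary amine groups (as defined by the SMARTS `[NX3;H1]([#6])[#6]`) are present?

2

[NX3;H1]([#6])[#6] is the SMARTS for a secondary amine: a trivalent nitrogen with one H, bonded to two carbons.
The molecule carries 2 separate instances of an N-methylamino group (-NHCH3) meeting every constraint; each maps to a distinct set of atoms, giving 2 matches.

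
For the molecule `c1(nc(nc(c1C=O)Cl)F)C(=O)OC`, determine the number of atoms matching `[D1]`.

5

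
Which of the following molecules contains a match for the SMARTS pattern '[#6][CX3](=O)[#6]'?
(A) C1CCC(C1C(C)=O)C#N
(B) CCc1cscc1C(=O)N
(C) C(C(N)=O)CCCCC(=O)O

[#6][CX3](=O)[#6] describes a carbonyl carbon (no H) flanked by two carbons (a ketone).
(A) contains an acetyl/ketone group (-C(=O)CH3), which satisfies every atom and bond constraint.
(B) has a primary amide (-C(=O)NH2) but one neighbour of the carbonyl carbon is N, not C.
(C) has a carboxylic acid group (-C(=O)OH) but one neighbour of the carbonyl carbon is O, not C.
So the answer is (A).

A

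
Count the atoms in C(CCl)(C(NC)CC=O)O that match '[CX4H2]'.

2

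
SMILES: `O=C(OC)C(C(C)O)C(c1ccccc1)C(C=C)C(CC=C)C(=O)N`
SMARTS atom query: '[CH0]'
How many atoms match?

2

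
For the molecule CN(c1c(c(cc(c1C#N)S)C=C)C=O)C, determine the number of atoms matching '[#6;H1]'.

The query [#6;H1] means: any carbon bearing exactly one hydrogen.
Check the 16 heavy atoms by environment: 5× c (aromatic, H0) → no; 1× c (aromatic, H1) → match; 2× N (H0) → no; 2× C (H3) → no; 1× S (H1) → no; 1× C (H0) → no; 2× C (H1) → match; 1× C (H2) → no; 1× O (H0) → no.
Summing the matching environments: 1 + 2 = 3 matching atoms.

3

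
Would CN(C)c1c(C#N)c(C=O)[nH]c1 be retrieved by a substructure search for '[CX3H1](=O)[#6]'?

Yes

The pattern [CX3H1](=O)[#6] describes an sp2 carbon with one H, double-bonded to O and single-bonded to carbon — an aldehyde.
The molecule carries an aldehyde (-CHO), whose atoms satisfy every constraint of the query, so the pattern matches.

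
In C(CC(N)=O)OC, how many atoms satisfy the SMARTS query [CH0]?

Check the 7 heavy atoms by environment: 2× C (H2) → no; 2× O (H0) → no; 1× C (H3) → no; 1× C (H0) → match; 1× N (H2) → no.
That gives 1 matching atom.

1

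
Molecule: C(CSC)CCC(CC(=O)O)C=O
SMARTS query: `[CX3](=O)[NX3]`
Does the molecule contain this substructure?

No

The pattern [CX3](=O)[NX3] describes a carbonyl carbon bonded to a trivalent nitrogen — an amide.
The closest candidate here is a carboxylic acid group (-C(=O)OH), but the carbonyl is bonded to O, not to an NX3 nitrogen. No other fragment satisfies the full query, so there is no match.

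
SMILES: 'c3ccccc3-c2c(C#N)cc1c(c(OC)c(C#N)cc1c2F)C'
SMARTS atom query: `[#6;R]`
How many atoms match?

The query [#6;R] means: carbon that is part of a ring.
Check the 24 heavy atoms by environment: 16× c (aromatic, in 6-ring) → match; 1× F (acyclic) → no; 4× C (acyclic) → no; 1× O (acyclic) → no; 2× N (acyclic) → no.
That gives 16 matching atoms.

16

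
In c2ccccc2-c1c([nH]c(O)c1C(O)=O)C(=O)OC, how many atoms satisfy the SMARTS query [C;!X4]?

2

The query [C;!X4] means: aliphatic carbon that does not have four total connections.
Check the 19 heavy atoms by environment: 1× n (aromatic, X3) → no; 10× c (aromatic, X3) → no; 2× C (X3) → match; 2× O (X1) → no; 3× O (X2) → no; 1× C (X4) → no.
That gives 2 matching atoms.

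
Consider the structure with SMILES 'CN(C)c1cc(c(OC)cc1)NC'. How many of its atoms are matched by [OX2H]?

0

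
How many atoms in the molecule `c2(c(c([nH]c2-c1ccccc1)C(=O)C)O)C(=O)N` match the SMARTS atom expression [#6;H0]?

The query [#6;H0] means: any carbon with no attached hydrogen.
Check the 18 heavy atoms by environment: 1× n (aromatic, H1) → no; 5× c (aromatic, H0) → match; 5× c (aromatic, H1) → no; 2× C (H0) → match; 2× O (H0) → no; 1× N (H2) → no; 1× C (H3) → no; 1× O (H1) → no.
Summing the matching environments: 5 + 2 = 7 matching atoms.

7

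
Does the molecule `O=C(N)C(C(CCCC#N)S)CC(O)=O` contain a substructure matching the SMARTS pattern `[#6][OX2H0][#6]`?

No

The pattern [#6][OX2H0][#6] describes an aliphatic oxygen bridging two carbons with no H on the oxygen — an ether.
The closest candidate here is a carboxylic acid group (-C(=O)OH), but the -OH oxygen has H1; the =O is OX1, not OX2. No other fragment satisfies the full query, so there is no match.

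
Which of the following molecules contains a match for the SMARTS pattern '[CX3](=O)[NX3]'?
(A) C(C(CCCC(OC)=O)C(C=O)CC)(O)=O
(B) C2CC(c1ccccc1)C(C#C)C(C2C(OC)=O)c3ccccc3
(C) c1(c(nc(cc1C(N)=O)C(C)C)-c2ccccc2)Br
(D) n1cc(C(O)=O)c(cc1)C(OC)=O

C

[CX3](=O)[NX3] describes a carbonyl carbon bonded to a trivalent nitrogen (an amide).
(A) has a carboxylic acid group (-C(=O)OH) but the carbonyl is bonded to O, not to an NX3 nitrogen.
(B) has a methyl-ester group (-C(=O)OCH3) but the carbonyl is bonded to O, not to an NX3 nitrogen.
(C) contains a primary amide (-C(=O)NH2), which satisfies every atom and bond constraint.
(D) has a methyl-ester group (-C(=O)OCH3) but the carbonyl is bonded to O, not to an NX3 nitrogen.
So the answer is (C).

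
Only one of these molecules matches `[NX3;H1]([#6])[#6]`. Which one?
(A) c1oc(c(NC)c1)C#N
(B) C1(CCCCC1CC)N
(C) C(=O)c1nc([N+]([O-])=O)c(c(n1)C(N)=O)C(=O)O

A

[NX3;H1]([#6])[#6] describes a trivalent nitrogen with one H, bonded to two carbons (a secondary amine).
(A) contains an N-methylamino group (-NHCH3), which satisfies every atom and bond constraint.
(B) has a primary amino group (-NH2) but the nitrogen has H2 and only one carbon neighbour.
(C) has a primary amide (-C(=O)NH2) but the -C(=O)NH2 nitrogen has H2, not H1.
So the answer is (A).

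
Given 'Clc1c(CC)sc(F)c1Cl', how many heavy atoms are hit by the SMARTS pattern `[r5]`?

5

The query [r5] means: r5 matches atoms in a five-membered ring.
Check the 10 heavy atoms by environment: 1× s (aromatic, in 5-ring) → match; 4× c (aromatic, in 5-ring) → match; 2× Cl (acyclic) → no; 2× C (acyclic) → no; 1× F (acyclic) → no.
Summing the matching environments: 1 + 4 = 5 matching atoms.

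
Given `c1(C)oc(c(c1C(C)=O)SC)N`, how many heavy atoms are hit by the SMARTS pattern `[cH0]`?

The query [cH0] means: aromatic carbon with no attached hydrogen (substituted or ring-fusion).
Check the 12 heavy atoms by environment: 1× o (aromatic, H0) → no; 4× c (aromatic, H0) → match; 1× S (H0) → no; 3× C (H3) → no; 1× N (H2) → no; 1× C (H0) → no; 1× O (H0) → no.
That gives 4 matching atoms.

4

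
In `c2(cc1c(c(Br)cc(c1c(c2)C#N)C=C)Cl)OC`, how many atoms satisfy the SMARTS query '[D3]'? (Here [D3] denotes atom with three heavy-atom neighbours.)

The query [D3] means: atom with exactly three heavy-atom neighbours.
Check the 18 heavy atoms by environment: 7× c (aromatic, D3) → match; 3× c (aromatic, D2) → no; 1× O (D2) → no; 2× C (D1) → no; 2× C (D2) → no; 1× N (D1) → no; 1× Br (D1) → no; 1× Cl (D1) → no.
That gives 7 matching atoms.

7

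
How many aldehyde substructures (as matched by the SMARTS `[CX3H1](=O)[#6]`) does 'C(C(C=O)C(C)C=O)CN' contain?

2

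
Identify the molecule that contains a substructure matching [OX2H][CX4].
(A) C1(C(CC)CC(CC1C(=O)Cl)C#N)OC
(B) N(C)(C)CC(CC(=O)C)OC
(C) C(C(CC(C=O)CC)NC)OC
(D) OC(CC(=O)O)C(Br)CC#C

[OX2H][CX4] describes a hydroxyl oxygen bound to an sp3 (X4) carbon (an aliphatic alcohol).
(A) has a methoxy ether (-OCH3) but the oxygen has H0 (ether), not H1.
(B) has a methoxy ether (-OCH3) but the oxygen has H0 (ether), not H1.
(C) has a methoxy ether (-OCH3) but the oxygen has H0 (ether), not H1.
(D) contains a hydroxyl group (-OH), which satisfies every atom and bond constraint.
So the answer is (D).

D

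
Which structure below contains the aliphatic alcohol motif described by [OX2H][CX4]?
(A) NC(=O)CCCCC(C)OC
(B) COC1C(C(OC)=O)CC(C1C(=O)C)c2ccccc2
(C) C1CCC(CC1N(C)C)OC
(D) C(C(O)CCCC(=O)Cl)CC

[OX2H][CX4] describes a hydroxyl oxygen bound to an sp3 (X4) carbon (an aliphatic alcohol).
(A) has a methoxy ether (-OCH3) but the oxygen has H0 (ether), not H1.
(B) has a methoxy ether (-OCH3) but the oxygen has H0 (ether), not H1.
(C) has a methoxy ether (-OCH3) but the oxygen has H0 (ether), not H1.
(D) contains a hydroxyl group (-OH), which satisfies every atom and bond constraint.
So the answer is (D).

D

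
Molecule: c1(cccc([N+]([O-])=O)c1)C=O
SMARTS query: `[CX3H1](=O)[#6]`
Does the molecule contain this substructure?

The pattern [CX3H1](=O)[#6] describes an sp2 carbon with one H, double-bonded to O and single-bonded to carbon — an aldehyde.
The molecule carries an aldehyde (-CHO), whose atoms satisfy every constraint of the query, so the pattern matches.

Yes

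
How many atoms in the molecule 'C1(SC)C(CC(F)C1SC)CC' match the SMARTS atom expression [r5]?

5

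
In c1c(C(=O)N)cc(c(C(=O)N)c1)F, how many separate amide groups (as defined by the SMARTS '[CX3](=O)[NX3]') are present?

[CX3](=O)[NX3] is the SMARTS for an amide: a carbonyl carbon bonded to a trivalent nitrogen.
The molecule carries 2 separate instances of a primary amide (-C(=O)NH2) meeting every constraint; each maps to a distinct set of atoms, giving 2 matches.

2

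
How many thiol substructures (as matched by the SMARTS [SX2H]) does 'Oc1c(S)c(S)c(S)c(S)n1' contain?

4

[SX2H] is the SMARTS for a thiol: an aliphatic sulfur with two connections, one being H.
The molecule carries 4 separate instances of a thiol (-SH) meeting every constraint; each maps to a distinct set of atoms, giving 4 matches.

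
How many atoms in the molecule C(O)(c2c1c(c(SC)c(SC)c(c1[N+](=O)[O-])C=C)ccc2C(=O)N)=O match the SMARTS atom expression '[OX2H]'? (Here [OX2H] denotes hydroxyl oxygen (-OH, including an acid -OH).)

1

The query [OX2H] means: aliphatic oxygen with two connections, one of which is H — an -OH oxygen.
Check the 25 heavy atoms by environment: 8× c (aromatic, H0, X3) → no; 2× c (aromatic, H1, X3) → no; 2× C (H0, X3) → no; 3× O (H0, X1) → no; 1× N (H2, X3) → no; 2× S (H0, X2) → no; 2× C (H3, X4) → no; 1× O (H1, X2) → match; 1× C (H1, X3) → no; 1× C (H2, X3) → no; 1× N (charge +1, H0, X3) → no; 1× O (charge -1, H0, X1) → no.
That gives 1 matching atom.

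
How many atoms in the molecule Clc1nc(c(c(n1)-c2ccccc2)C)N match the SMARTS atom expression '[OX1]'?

The query [OX1] means: aliphatic oxygen with one total connection — typically a carbonyl =O or an oxide.
Check the 15 heavy atoms by environment: 2× n (aromatic, X2) → no; 10× c (aromatic, X3) → no; 1× Cl (X1) → no; 1× N (X3) → no; 1× C (X4) → no.
No environment satisfies the query, so 0 matching atoms.

0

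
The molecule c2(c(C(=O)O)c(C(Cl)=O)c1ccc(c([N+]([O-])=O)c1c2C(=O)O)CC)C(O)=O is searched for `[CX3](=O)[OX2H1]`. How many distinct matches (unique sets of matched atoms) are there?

[CX3](=O)[OX2H1] is the SMARTS for a carboxylic acid: an sp2 carbon double-bonded to O and single-bonded to an -OH oxygen.
The molecule carries 3 separate instances of a carboxylic acid group (-C(=O)OH) meeting every constraint; each maps to a distinct set of atoms, giving 3 matches.

3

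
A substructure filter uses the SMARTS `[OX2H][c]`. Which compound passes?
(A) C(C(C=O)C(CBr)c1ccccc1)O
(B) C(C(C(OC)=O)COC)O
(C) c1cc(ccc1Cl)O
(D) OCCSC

[OX2H][c] describes a hydroxyl oxygen attached to an aromatic carbon (a phenol).
(A) has a hydroxyl group (-OH) but the -OH is on an aliphatic carbon, not an aromatic c.
(B) has a hydroxyl group (-OH) but the -OH is on an aliphatic carbon, not an aromatic c.
(C) contains a hydroxyl group (-OH), which satisfies every atom and bond constraint.
(D) has a hydroxyl group (-OH) but the -OH is on an aliphatic carbon, not an aromatic c.
So the answer is (C).

C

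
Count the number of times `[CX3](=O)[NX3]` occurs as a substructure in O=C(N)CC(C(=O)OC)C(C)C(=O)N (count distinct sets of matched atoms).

2

[CX3](=O)[NX3] is the SMARTS for an amide: a carbonyl carbon bonded to a trivalent nitrogen.
The molecule carries 2 separate instances of a primary amide (-C(=O)NH2) meeting every constraint; each maps to a distinct set of atoms, giving 2 matches.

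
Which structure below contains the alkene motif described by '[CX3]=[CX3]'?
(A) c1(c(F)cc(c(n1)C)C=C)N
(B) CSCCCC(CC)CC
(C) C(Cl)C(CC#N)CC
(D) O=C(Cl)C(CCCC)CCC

[CX3]=[CX3] describes a non-aromatic C=C double bond between two sp2 carbons (an alkene).
(A) contains a vinyl group (-CH=CH2), which satisfies every atom and bond constraint.
(B) has an ethyl group (-CH2CH3) but its C-C bond is a single bond between CX4 carbons, not CX3=CX3.
(C) has an ethyl group (-CH2CH3) but its C-C bond is a single bond between CX4 carbons, not CX3=CX3.
(D) has an ethyl group (-CH2CH3) but its C-C bond is a single bond between CX4 carbons, not CX3=CX3.
So the answer is (A).

A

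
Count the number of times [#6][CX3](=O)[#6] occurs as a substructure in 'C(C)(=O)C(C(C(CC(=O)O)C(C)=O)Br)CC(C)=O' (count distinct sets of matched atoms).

3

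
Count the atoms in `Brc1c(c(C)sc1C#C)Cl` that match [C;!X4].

2

Check the 10 heavy atoms by environment: 1× s (aromatic, X2) → no; 4× c (aromatic, X3) → no; 1× C (X4) → no; 1× Br (X1) → no; 1× Cl (X1) → no; 2× C (X2) → match.
That gives 2 matching atoms.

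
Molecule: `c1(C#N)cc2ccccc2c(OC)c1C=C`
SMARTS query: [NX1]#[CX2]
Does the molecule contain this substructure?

Yes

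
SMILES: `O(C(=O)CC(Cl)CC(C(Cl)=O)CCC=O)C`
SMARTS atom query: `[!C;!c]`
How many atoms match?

The query [!C;!c] means: neither aliphatic nor aromatic carbon — same as [!#6].
Check the 16 heavy atoms by environment: 10× C → no; 4× O → match; 2× Cl → match.
Summing the matching environments: 4 + 2 = 6 matching atoms.

6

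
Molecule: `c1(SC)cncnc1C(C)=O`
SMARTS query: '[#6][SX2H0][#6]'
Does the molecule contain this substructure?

Yes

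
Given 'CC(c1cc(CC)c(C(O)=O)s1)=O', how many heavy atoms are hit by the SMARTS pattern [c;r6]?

The query [c;r6] means: aromatic carbon that belongs to a six-membered ring.
Check the 13 heavy atoms by environment: 1× s (aromatic, in 5-ring) → no; 4× c (aromatic, in 5-ring) → no; 5× C (acyclic) → no; 3× O (acyclic) → no.
No environment satisfies the query, so 0 matching atoms.

0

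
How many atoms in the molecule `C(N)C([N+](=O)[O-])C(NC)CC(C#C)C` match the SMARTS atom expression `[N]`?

3

The query [N] means: uppercase N matches aliphatic (non-aromatic) nitrogen only.
Check the 14 heavy atoms by environment: 9× C → no; 2× N → match; 1× N (charge +1) → match; 1× O (charge -1) → no; 1× O → no.
Summing the matching environments: 2 + 1 = 3 matching atoms.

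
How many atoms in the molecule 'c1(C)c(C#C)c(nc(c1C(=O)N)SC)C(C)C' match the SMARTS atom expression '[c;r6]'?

The query [c;r6] means: aromatic carbon that belongs to a six-membered ring.
Check the 17 heavy atoms by environment: 1× n (aromatic, in 6-ring) → no; 5× c (aromatic, in 6-ring) → match; 8× C (acyclic) → no; 1× S (acyclic) → no; 1× O (acyclic) → no; 1× N (acyclic) → no.
That gives 5 matching atoms.

5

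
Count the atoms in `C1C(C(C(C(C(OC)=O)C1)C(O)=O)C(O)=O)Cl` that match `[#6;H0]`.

3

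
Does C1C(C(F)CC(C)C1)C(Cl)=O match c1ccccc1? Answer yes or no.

The pattern c1ccccc1 describes six aromatic carbons in a ring — a benzene ring.
The closest candidate here is a methyl group (-CH3), but no six-membered all-carbon aromatic ring is present. No other fragment satisfies the full query, so there is no match.

No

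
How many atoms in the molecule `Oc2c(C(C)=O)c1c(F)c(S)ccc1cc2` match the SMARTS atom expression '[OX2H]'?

1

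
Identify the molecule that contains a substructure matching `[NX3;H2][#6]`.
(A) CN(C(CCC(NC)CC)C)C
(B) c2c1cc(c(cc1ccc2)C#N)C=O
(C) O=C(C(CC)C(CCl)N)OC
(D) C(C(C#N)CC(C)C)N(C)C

[NX3;H2][#6] describes a trivalent nitrogen with two H attached to carbon (a primary amine).
(A) has a dimethylamino group (-N(CH3)2) but the nitrogen has H0, not H2.
(B) has a nitrile (-C#N) but the nitrogen is NX1 (triple-bonded), not NX3 with two H.
(C) contains a primary amino group (-NH2), which satisfies every atom and bond constraint.
(D) has a dimethylamino group (-N(CH3)2) but the nitrogen has H0, not H2.
So the answer is (C).

C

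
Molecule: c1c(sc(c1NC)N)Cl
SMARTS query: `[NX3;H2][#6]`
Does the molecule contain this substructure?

The pattern [NX3;H2][#6] describes a trivalent nitrogen with two H attached to carbon — a primary amine.
The molecule carries a primary amino group (-NH2), whose atoms satisfy every constraint of the query, so the pattern matches.

Yes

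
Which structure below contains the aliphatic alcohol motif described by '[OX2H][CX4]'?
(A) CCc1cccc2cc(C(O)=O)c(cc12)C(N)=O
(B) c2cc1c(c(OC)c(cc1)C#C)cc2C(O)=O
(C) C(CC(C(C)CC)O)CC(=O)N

C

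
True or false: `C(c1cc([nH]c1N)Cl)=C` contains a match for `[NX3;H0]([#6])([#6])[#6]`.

The pattern [NX3;H0]([#6])([#6])[#6] describes a trivalent nitrogen with no H, bonded to three carbons — a tertiary amine.
The closest candidate here is a primary amino group (-NH2), but the nitrogen has H2, not H0 with three carbons. No other fragment satisfies the full query, so there is no match.

False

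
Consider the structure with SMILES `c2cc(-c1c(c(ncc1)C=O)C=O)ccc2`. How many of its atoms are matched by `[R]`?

The query [R] means: R matches any atom that is part of a ring.
Check the 16 heavy atoms by environment: 1× n (aromatic, in 6-ring) → match; 11× c (aromatic, in 6-ring) → match; 2× C (acyclic) → no; 2× O (acyclic) → no.
Summing the matching environments: 1 + 11 = 12 matching atoms.

12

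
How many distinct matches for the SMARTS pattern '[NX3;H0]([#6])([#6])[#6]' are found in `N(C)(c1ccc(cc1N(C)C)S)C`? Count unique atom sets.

[NX3;H0]([#6])([#6])[#6] is the SMARTS for a tertiary amine: a trivalent nitrogen with no H, bonded to three carbons.
The molecule carries 2 separate instances of a dimethylamino group (-N(CH3)2) meeting every constraint; each maps to a distinct set of atoms, giving 2 matches.

2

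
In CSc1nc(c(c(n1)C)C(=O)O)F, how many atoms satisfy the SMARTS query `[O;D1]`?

2

Check the 13 heavy atoms by environment: 2× n (aromatic, D2) → no; 4× c (aromatic, D3) → no; 1× F (D1) → no; 1× C (D3) → no; 2× O (D1) → match; 2× C (D1) → no; 1× S (D2) → no.
That gives 2 matching atoms.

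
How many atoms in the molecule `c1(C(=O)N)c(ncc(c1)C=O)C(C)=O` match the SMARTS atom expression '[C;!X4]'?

3

The query [C;!X4] means: aliphatic carbon that does not have four total connections.
Check the 14 heavy atoms by environment: 1× n (aromatic, X2) → no; 5× c (aromatic, X3) → no; 3× C (X3) → match; 3× O (X1) → no; 1× N (X3) → no; 1× C (X4) → no.
That gives 3 matching atoms.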